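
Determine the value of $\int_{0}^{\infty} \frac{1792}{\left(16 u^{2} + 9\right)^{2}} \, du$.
$\frac{112 \pi}{27}$

Begin with the known result
$$J(a) = \int_{0}^{\infty} \frac{7}{a^{2} + u^{2}} \, du = \frac{7 \pi}{2 a}.$$

Differentiating under the integral sign with respect to $a$,
$$\frac{dJ}{da} = \int_{0}^{\infty} - \frac{14 a}{\left(a^{2} + u^{2}\right)^{2}} \, du = - \frac{7 \pi}{2 a^{2}},$$
so $\int_{0}^{\infty} \frac{7}{\left(a^{2} + u^{2}\right)^{2}} \, du = \frac{7 \pi}{4 a^{3}}$.

Setting $a = \frac{3}{4}$:
$$I = \frac{112 \pi}{27}.$$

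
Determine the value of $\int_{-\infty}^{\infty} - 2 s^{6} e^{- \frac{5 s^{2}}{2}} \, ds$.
$- \frac{6 \sqrt{10} \sqrt{\pi}}{125}$

Consider the simpler parametrised integral
$$J(a) = \int_{-\infty}^{\infty} - 2 e^{- a s^{2}} \, ds = - \frac{2 \sqrt{\pi}}{\sqrt{a}}.$$

Differentiating under the integral sign brings down a factor of $(-s^2)$:
$$\frac{dJ}{da} = \int_{-\infty}^{\infty} 2 s^{2} e^{- a s^{2}} \, ds = \frac{\sqrt{\pi}}{a^{\frac{3}{2}}}.$$

Repeating $3$ times in total — each differentiation brings down another $(-s^2)$ — gives
$$\frac{d^{3}J}{da^{3}} = \int_{-\infty}^{\infty} 2 s^{6} e^{- a s^{2}} \, ds = \frac{15 \sqrt{\pi}}{4 a^{\frac{7}{2}}},$$
and the integrand here is $(-1)^{3}$ times the target integrand, so $I = (-1)^{3}\,\frac{d^{3}J}{da^{3}} = - \frac{15 \sqrt{\pi}}{4 a^{\frac{7}{2}}}$.

Setting $a = \frac{5}{2}$:
$$I = - \frac{6 \sqrt{10} \sqrt{\pi}}{125}.$$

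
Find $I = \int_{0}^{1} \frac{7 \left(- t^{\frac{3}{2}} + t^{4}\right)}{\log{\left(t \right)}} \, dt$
$\log{\left(128 \right)}$

Introduce a parameter $a$ in the exponent: let $I(a) = \int_{0}^{1} \frac{7 \left(t^{4} - t^{a}\right)}{\log{\left(t \right)}} \, dt$.

Since $\dfrac{\partial}{\partial a}\,t^{a} = t^{a} \ln t$, the $\ln t$ in the denominator cancels and
$$\frac{dI}{da} = \int_{0}^{1} -7 t^{a} \, dt = -7 \left[\frac{t^{a+1}}{a+1}\right]_0^1 = - \frac{7}{a + 1}.$$

Integrating with respect to $a$ gives $I(a) = \log{\left(\frac{78125}{\left(a + 1\right)^{7}} \right)} + C$.

At $a = 4$ the integrand is identically $0$, so $I(4) = 0$. The closed form gives $0$, hence $C = 0$.

Setting $a = \frac{3}{2}$:
$$I = \log{\left(128 \right)}.$$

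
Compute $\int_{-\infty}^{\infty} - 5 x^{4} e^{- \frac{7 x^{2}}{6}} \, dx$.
$- \frac{135 \sqrt{42} \sqrt{\pi}}{343}$

Begin with the known integral
$$J(a) = \int_{-\infty}^{\infty} - 5 e^{- a x^{2}} \, dx = - \frac{5 \sqrt{\pi}}{\sqrt{a}}.$$

Differentiating under the integral sign brings down a factor of $(-x^2)$:
$$\frac{dJ}{da} = \int_{-\infty}^{\infty} 5 x^{2} e^{- a x^{2}} \, dx = \frac{5 \sqrt{\pi}}{2 a^{\frac{3}{2}}}.$$

Repeating twice in total — each differentiation brings down another $(-x^2)$ — gives
$$\frac{d^{2}J}{da^{2}} = \int_{-\infty}^{\infty} - 5 x^{4} e^{- a x^{2}} \, dx = - \frac{15 \sqrt{\pi}}{4 a^{\frac{5}{2}}},$$
and the integrand here is exactly the target integrand, so $I = - \frac{15 \sqrt{\pi}}{4 a^{\frac{5}{2}}}$.

Setting $a = \frac{7}{6}$:
$$I = - \frac{135 \sqrt{42} \sqrt{\pi}}{343}.$$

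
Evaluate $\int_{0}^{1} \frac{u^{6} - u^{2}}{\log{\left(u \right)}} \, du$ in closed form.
$\log{\left(\frac{7}{3} \right)}$

Consider the one-parameter family: let $I(a) = \int_{0}^{1} \frac{u^{6} - u^{a}}{\log{\left(u \right)}} \, du$.

Since $\dfrac{\partial}{\partial a}\,u^{a} = u^{a} \ln u$, the $\ln u$ in the denominator cancels and
$$\frac{dI}{da} = \int_{0}^{1} -1 u^{a} \, du = -1 \left[\frac{u^{a+1}}{a+1}\right]_0^1 = - \frac{1}{a + 1}.$$

Integrating with respect to $a$ gives $I(a) = \log{\left(\frac{7}{a + 1} \right)} + C$.

At $a = 6$ the integrand is identically $0$, so $I(6) = 0$. The closed form gives $0$, hence $C = 0$.

Setting $a = 2$:
$$I = \log{\left(\frac{7}{3} \right)}.$$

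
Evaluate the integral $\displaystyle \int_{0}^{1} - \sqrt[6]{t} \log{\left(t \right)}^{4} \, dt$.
$- \frac{186624}{16807}$

Consider the simpler parametrised integral
$$J(a) = \int_{0}^{1} - t^{a} \, dt = - \frac{1}{a + 1}.$$

Differentiating under the integral sign brings down a factor of $\ln t$:
$$\frac{dJ}{da} = \int_{0}^{1} - t^{a} \log{\left(t \right)} \, dt = \frac{1}{\left(a + 1\right)^{2}}.$$

Repeating $4$ times in total — each differentiation brings down another $\ln t$ — gives
$$\frac{d^{4}J}{da^{4}} = \int_{0}^{1} - t^{a} \log{\left(t \right)}^{4} \, dt = - \frac{24}{\left(a + 1\right)^{5}},$$
and the integrand here is exactly the target integrand, so $I = - \frac{24}{\left(a + 1\right)^{5}}$.

Setting $a = \frac{1}{6}$:
$$I = - \frac{186624}{16807}.$$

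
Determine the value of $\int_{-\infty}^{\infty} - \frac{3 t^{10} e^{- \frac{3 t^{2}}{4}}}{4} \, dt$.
$- \frac{560 \sqrt{3} \sqrt{\pi}}{9}$

Consider the simpler parametrised integral
$$J(a) = \int_{-\infty}^{\infty} - \frac{3 e^{- a t^{2}}}{4} \, dt = - \frac{3 \sqrt{\pi}}{4 \sqrt{a}}.$$

Differentiating under the integral sign brings down a factor of $(-t^2)$:
$$\frac{dJ}{da} = \int_{-\infty}^{\infty} \frac{3 t^{2} e^{- a t^{2}}}{4} \, dt = \frac{3 \sqrt{\pi}}{8 a^{\frac{3}{2}}}.$$

Repeating $5$ times in total — each differentiation brings down another $(-t^2)$ — gives
$$\frac{d^{5}J}{da^{5}} = \int_{-\infty}^{\infty} \frac{3 t^{10} e^{- a t^{2}}}{4} \, dt = \frac{2835 \sqrt{\pi}}{128 a^{\frac{11}{2}}},$$
and the integrand here is $(-1)^{5}$ times the target integrand, so $I = (-1)^{5}\,\frac{d^{5}J}{da^{5}} = - \frac{2835 \sqrt{\pi}}{128 a^{\frac{11}{2}}}$.

Setting $a = \frac{3}{4}$:
$$I = - \frac{560 \sqrt{3} \sqrt{\pi}}{9}.$$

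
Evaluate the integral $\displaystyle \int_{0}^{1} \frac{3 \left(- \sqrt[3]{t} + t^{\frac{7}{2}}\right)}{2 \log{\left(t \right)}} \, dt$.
$\log{\left(\frac{81 \sqrt{6}}{32} \right)}$

Introduce a parameter $a$ in the exponent: let $I(a) = \int_{0}^{1} \frac{3 \left(- \sqrt[3]{t} + t^{a}\right)}{2 \log{\left(t \right)}} \, dt$.

Since $\dfrac{\partial}{\partial a}\,t^{a} = t^{a} \ln t$, the $\ln t$ in the denominator cancels and
$$\frac{dI}{da} = \int_{0}^{1} \frac{3}{2} t^{a} \, dt = \frac{3}{2} \left[\frac{t^{a+1}}{a+1}\right]_0^1 = \frac{3}{2 \left(a + 1\right)}.$$

Integrating with respect to $a$ gives $I(a) = \log{\left(\frac{3 \sqrt{3} \left(a + 1\right)^{\frac{3}{2}}}{8} \right)} + C$.

At $a = \frac{1}{3}$ the integrand is identically $0$, so $I(\frac{1}{3}) = 0$. The closed form gives $0$, hence $C = 0$.

Setting $a = \frac{7}{2}$:
$$I = \log{\left(\frac{81 \sqrt{6}}{32} \right)}.$$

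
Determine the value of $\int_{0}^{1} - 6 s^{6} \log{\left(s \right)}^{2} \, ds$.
$- \frac{12}{343}$

Start from the elementary integral
$$J(a) = \int_{0}^{1} - 6 s^{a} \, ds = - \frac{6}{a + 1}.$$

Differentiating under the integral sign brings down a factor of $\ln s$:
$$\frac{dJ}{da} = \int_{0}^{1} - 6 s^{a} \log{\left(s \right)} \, ds = \frac{6}{\left(a + 1\right)^{2}}.$$

Repeating twice in total — each differentiation brings down another $\ln s$ — gives
$$\frac{d^{2}J}{da^{2}} = \int_{0}^{1} - 6 s^{a} \log{\left(s \right)}^{2} \, ds = - \frac{12}{\left(a + 1\right)^{3}},$$
and the integrand here is exactly the target integrand, so $I = - \frac{12}{\left(a + 1\right)^{3}}$.

Setting $a = 6$:
$$I = - \frac{12}{343}.$$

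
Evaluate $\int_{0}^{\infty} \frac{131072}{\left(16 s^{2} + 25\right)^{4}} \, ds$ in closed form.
$\frac{1024 \pi}{15625}$

Begin with the known result
$$J(a) = \int_{0}^{\infty} \frac{2}{a^{2} + s^{2}} \, ds = \frac{\pi}{a}.$$

Differentiating under the integral sign with respect to $a$,
$$\frac{dJ}{da} = \int_{0}^{\infty} - \frac{4 a}{\left(a^{2} + s^{2}\right)^{2}} \, ds = - \frac{\pi}{a^{2}},$$
so $\int_{0}^{\infty} \frac{2}{\left(a^{2} + s^{2}\right)^{2}} \, ds = \frac{\pi}{2 a^{3}}$.

Repeating — each differentiation of $1/(s^2+a^2)^j$ produces $-2ja/(s^2+a^2)^{j+1}$ — and dividing through by $-2ja$ at each step yields, after $3$ differentiations in total,
$$\int_{0}^{\infty} \frac{2}{\left(a^{2} + s^{2}\right)^{4}} \, ds = \frac{5 \pi}{16 a^{7}}.$$

Setting $a = \frac{5}{4}$:
$$I = \frac{1024 \pi}{15625}.$$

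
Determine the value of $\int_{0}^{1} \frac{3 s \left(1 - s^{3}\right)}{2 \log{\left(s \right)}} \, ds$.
$\log{\left(\frac{2 \sqrt{10}}{25} \right)}$

Replace the exponent $1$ by a parameter $a$: let $I(a) = \int_{0}^{1} \frac{3 \left(- s^{4} + s^{a}\right)}{2 \log{\left(s \right)}} \, ds$.

Since $\dfrac{\partial}{\partial a}\,s^{a} = s^{a} \ln s$, the $\ln s$ in the denominator cancels and
$$\frac{dI}{da} = \int_{0}^{1} \frac{3}{2} s^{a} \, ds = \frac{3}{2} \left[\frac{s^{a+1}}{a+1}\right]_0^1 = \frac{3}{2 \left(a + 1\right)}.$$

Integrating with respect to $a$ gives $I(a) = \frac{3 \log{\left(a + 1 \right)}}{2} - \frac{3 \log{\left(5 \right)}}{2} + C$.

At $a = 4$ the integrand is identically $0$, so $I(4) = 0$. The closed form gives $0$, hence $C = 0$.

Setting $a = 1$:
$$I = \log{\left(\frac{2 \sqrt{10}}{25} \right)}.$$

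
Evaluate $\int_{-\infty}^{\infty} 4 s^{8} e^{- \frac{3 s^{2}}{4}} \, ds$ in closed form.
$\frac{4480 \sqrt{3} \sqrt{\pi}}{81}$

Consider the simpler parametrised integral
$$J(a) = \int_{-\infty}^{\infty} 4 e^{- a s^{2}} \, ds = \frac{4 \sqrt{\pi}}{\sqrt{a}}.$$

Differentiating under the integral sign brings down a factor of $(-s^2)$:
$$\frac{dJ}{da} = \int_{-\infty}^{\infty} - 4 s^{2} e^{- a s^{2}} \, ds = - \frac{2 \sqrt{\pi}}{a^{\frac{3}{2}}}.$$

Repeating $4$ times in total — each differentiation brings down another $(-s^2)$ — gives
$$\frac{d^{4}J}{da^{4}} = \int_{-\infty}^{\infty} 4 s^{8} e^{- a s^{2}} \, ds = \frac{105 \sqrt{\pi}}{4 a^{\frac{9}{2}}},$$
and the integrand here is exactly the target integrand, so $I = \frac{105 \sqrt{\pi}}{4 a^{\frac{9}{2}}}$.

Setting $a = \frac{3}{4}$:
$$I = \frac{4480 \sqrt{3} \sqrt{\pi}}{81}.$$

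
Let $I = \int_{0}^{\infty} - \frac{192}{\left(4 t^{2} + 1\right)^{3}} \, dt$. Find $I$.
$- 18 \pi$

Begin with the known result
$$J(a) = \int_{0}^{\infty} - \frac{3}{a^{2} + t^{2}} \, dt = - \frac{3 \pi}{2 a}.$$

Differentiating under the integral sign with respect to $a$,
$$\frac{dJ}{da} = \int_{0}^{\infty} \frac{6 a}{\left(a^{2} + t^{2}\right)^{2}} \, dt = \frac{3 \pi}{2 a^{2}},$$
so $\int_{0}^{\infty} - \frac{3}{\left(a^{2} + t^{2}\right)^{2}} \, dt = - \frac{3 \pi}{4 a^{3}}$.

Repeating — each differentiation of $1/(t^2+a^2)^j$ produces $-2ja/(t^2+a^2)^{j+1}$ — and dividing through by $-2ja$ at each step yields, after $2$ differentiations in total,
$$\int_{0}^{\infty} - \frac{3}{\left(a^{2} + t^{2}\right)^{3}} \, dt = - \frac{9 \pi}{16 a^{5}}.$$

Setting $a = \frac{1}{2}$:
$$I = - 18 \pi.$$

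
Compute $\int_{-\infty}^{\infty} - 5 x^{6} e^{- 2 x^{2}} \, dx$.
$- \frac{75 \sqrt{2} \sqrt{\pi}}{128}$

Begin with the known integral
$$J(a) = \int_{-\infty}^{\infty} - 5 e^{- a x^{2}} \, dx = - \frac{5 \sqrt{\pi}}{\sqrt{a}}.$$

Differentiating under the integral sign brings down a factor of $(-x^2)$:
$$\frac{dJ}{da} = \int_{-\infty}^{\infty} 5 x^{2} e^{- a x^{2}} \, dx = \frac{5 \sqrt{\pi}}{2 a^{\frac{3}{2}}}.$$

Repeating $3$ times in total — each differentiation brings down another $(-x^2)$ — gives
$$\frac{d^{3}J}{da^{3}} = \int_{-\infty}^{\infty} 5 x^{6} e^{- a x^{2}} \, dx = \frac{75 \sqrt{\pi}}{8 a^{\frac{7}{2}}},$$
and the integrand here is $(-1)^{3}$ times the target integrand, so $I = (-1)^{3}\,\frac{d^{3}J}{da^{3}} = - \frac{75 \sqrt{\pi}}{8 a^{\frac{7}{2}}}$.

Setting $a = 2$:
$$I = - \frac{75 \sqrt{2} \sqrt{\pi}}{128}.$$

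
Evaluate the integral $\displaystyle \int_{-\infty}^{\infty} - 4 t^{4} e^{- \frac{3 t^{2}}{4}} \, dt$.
$- \frac{32 \sqrt{3} \sqrt{\pi}}{9}$

Consider the simpler parametrised integral
$$J(a) = \int_{-\infty}^{\infty} - 4 e^{- a t^{2}} \, dt = - \frac{4 \sqrt{\pi}}{\sqrt{a}}.$$

Differentiating under the integral sign brings down a factor of $(-t^2)$:
$$\frac{dJ}{da} = \int_{-\infty}^{\infty} 4 t^{2} e^{- a t^{2}} \, dt = \frac{2 \sqrt{\pi}}{a^{\frac{3}{2}}}.$$

Repeating twice in total — each differentiation brings down another $(-t^2)$ — gives
$$\frac{d^{2}J}{da^{2}} = \int_{-\infty}^{\infty} - 4 t^{4} e^{- a t^{2}} \, dt = - \frac{3 \sqrt{\pi}}{a^{\frac{5}{2}}},$$
and the integrand here is exactly the target integrand, so $I = - \frac{3 \sqrt{\pi}}{a^{\frac{5}{2}}}$.

Setting $a = \frac{3}{4}$:
$$I = - \frac{32 \sqrt{3} \sqrt{\pi}}{9}.$$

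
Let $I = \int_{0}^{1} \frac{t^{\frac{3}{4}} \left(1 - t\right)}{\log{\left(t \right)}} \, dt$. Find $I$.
$\log{\left(\frac{7}{11} \right)}$

Introduce a parameter $a$ in the exponent: let $I(a) = \int_{0}^{1} \frac{- t^{\frac{7}{4}} + t^{a}}{\log{\left(t \right)}} \, dt$.

Since $\dfrac{\partial}{\partial a}\,t^{a} = t^{a} \ln t$, the $\ln t$ in the denominator cancels and
$$\frac{dI}{da} = \int_{0}^{1} t^{a} \, dt = \left[\frac{t^{a+1}}{a+1}\right]_0^1 = \frac{1}{a + 1}.$$

Integrating with respect to $a$ gives $I(a) = \log{\left(\frac{4 a}{11} + \frac{4}{11} \right)} + C$.

At $a = \frac{7}{4}$ the integrand is identically $0$, so $I(\frac{7}{4}) = 0$. The closed form gives $0$, hence $C = 0$.

Setting $a = \frac{3}{4}$:
$$I = \log{\left(\frac{7}{11} \right)}.$$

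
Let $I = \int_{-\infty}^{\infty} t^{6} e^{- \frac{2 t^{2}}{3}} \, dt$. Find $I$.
$\frac{405 \sqrt{6} \sqrt{\pi}}{128}$

Start from the elementary integral
$$J(a) = \int_{-\infty}^{\infty} e^{- a t^{2}} \, dt = \frac{\sqrt{\pi}}{\sqrt{a}}.$$

Differentiating under the integral sign brings down a factor of $(-t^2)$:
$$\frac{dJ}{da} = \int_{-\infty}^{\infty} - t^{2} e^{- a t^{2}} \, dt = - \frac{\sqrt{\pi}}{2 a^{\frac{3}{2}}}.$$

Repeating $3$ times in total — each differentiation brings down another $(-t^2)$ — gives
$$\frac{d^{3}J}{da^{3}} = \int_{-\infty}^{\infty} - t^{6} e^{- a t^{2}} \, dt = - \frac{15 \sqrt{\pi}}{8 a^{\frac{7}{2}}},$$
and the integrand here is $(-1)^{3}$ times the target integrand, so $I = (-1)^{3}\,\frac{d^{3}J}{da^{3}} = \frac{15 \sqrt{\pi}}{8 a^{\frac{7}{2}}}$.

Setting $a = \frac{2}{3}$:
$$I = \frac{405 \sqrt{6} \sqrt{\pi}}{128}.$$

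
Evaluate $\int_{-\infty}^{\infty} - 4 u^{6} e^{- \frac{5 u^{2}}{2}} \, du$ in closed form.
$- \frac{12 \sqrt{10} \sqrt{\pi}}{125}$

Begin with the known integral
$$J(a) = \int_{-\infty}^{\infty} - 4 e^{- a u^{2}} \, du = - \frac{4 \sqrt{\pi}}{\sqrt{a}}.$$

Differentiating under the integral sign brings down a factor of $(-u^2)$:
$$\frac{dJ}{da} = \int_{-\infty}^{\infty} 4 u^{2} e^{- a u^{2}} \, du = \frac{2 \sqrt{\pi}}{a^{\frac{3}{2}}}.$$

Repeating $3$ times in total — each differentiation brings down another $(-u^2)$ — gives
$$\frac{d^{3}J}{da^{3}} = \int_{-\infty}^{\infty} 4 u^{6} e^{- a u^{2}} \, du = \frac{15 \sqrt{\pi}}{2 a^{\frac{7}{2}}},$$
and the integrand here is $(-1)^{3}$ times the target integrand, so $I = (-1)^{3}\,\frac{d^{3}J}{da^{3}} = - \frac{15 \sqrt{\pi}}{2 a^{\frac{7}{2}}}$.

Setting $a = \frac{5}{2}$:
$$I = - \frac{12 \sqrt{10} \sqrt{\pi}}{125}.$$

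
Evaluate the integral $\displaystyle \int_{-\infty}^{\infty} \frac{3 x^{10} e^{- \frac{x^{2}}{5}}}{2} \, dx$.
$\frac{8859375 \sqrt{5} \sqrt{\pi}}{64}$

Consider the simpler parametrised integral
$$J(a) = \int_{-\infty}^{\infty} \frac{3 e^{- a x^{2}}}{2} \, dx = \frac{3 \sqrt{\pi}}{2 \sqrt{a}}.$$

Differentiating under the integral sign brings down a factor of $(-x^2)$:
$$\frac{dJ}{da} = \int_{-\infty}^{\infty} - \frac{3 x^{2} e^{- a x^{2}}}{2} \, dx = - \frac{3 \sqrt{\pi}}{4 a^{\frac{3}{2}}}.$$

Repeating $5$ times in total — each differentiation brings down another $(-x^2)$ — gives
$$\frac{d^{5}J}{da^{5}} = \int_{-\infty}^{\infty} - \frac{3 x^{10} e^{- a x^{2}}}{2} \, dx = - \frac{2835 \sqrt{\pi}}{64 a^{\frac{11}{2}}},$$
and the integrand here is $(-1)^{5}$ times the target integrand, so $I = (-1)^{5}\,\frac{d^{5}J}{da^{5}} = \frac{2835 \sqrt{\pi}}{64 a^{\frac{11}{2}}}$.

Setting $a = \frac{1}{5}$:
$$I = \frac{8859375 \sqrt{5} \sqrt{\pi}}{64}.$$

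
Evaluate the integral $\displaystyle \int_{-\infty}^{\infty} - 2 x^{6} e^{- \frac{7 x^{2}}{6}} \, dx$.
$- \frac{810 \sqrt{42} \sqrt{\pi}}{2401}$

Begin with the known integral
$$J(a) = \int_{-\infty}^{\infty} - 2 e^{- a x^{2}} \, dx = - \frac{2 \sqrt{\pi}}{\sqrt{a}}.$$

Differentiating under the integral sign brings down a factor of $(-x^2)$:
$$\frac{dJ}{da} = \int_{-\infty}^{\infty} 2 x^{2} e^{- a x^{2}} \, dx = \frac{\sqrt{\pi}}{a^{\frac{3}{2}}}.$$

Repeating $3$ times in total — each differentiation brings down another $(-x^2)$ — gives
$$\frac{d^{3}J}{da^{3}} = \int_{-\infty}^{\infty} 2 x^{6} e^{- a x^{2}} \, dx = \frac{15 \sqrt{\pi}}{4 a^{\frac{7}{2}}},$$
and the integrand here is $(-1)^{3}$ times the target integrand, so $I = (-1)^{3}\,\frac{d^{3}J}{da^{3}} = - \frac{15 \sqrt{\pi}}{4 a^{\frac{7}{2}}}$.

Setting $a = \frac{7}{6}$:
$$I = - \frac{810 \sqrt{42} \sqrt{\pi}}{2401}.$$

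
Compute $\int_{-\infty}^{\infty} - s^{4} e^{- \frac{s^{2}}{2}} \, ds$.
$- 3 \sqrt{2} \sqrt{\pi}$

Consider the simpler parametrised integral
$$J(a) = \int_{-\infty}^{\infty} - e^{- a s^{2}} \, ds = - \frac{\sqrt{\pi}}{\sqrt{a}}.$$

Differentiating under the integral sign brings down a factor of $(-s^2)$:
$$\frac{dJ}{da} = \int_{-\infty}^{\infty} s^{2} e^{- a s^{2}} \, ds = \frac{\sqrt{\pi}}{2 a^{\frac{3}{2}}}.$$

Repeating twice in total — each differentiation brings down another $(-s^2)$ — gives
$$\frac{d^{2}J}{da^{2}} = \int_{-\infty}^{\infty} - s^{4} e^{- a s^{2}} \, ds = - \frac{3 \sqrt{\pi}}{4 a^{\frac{5}{2}}},$$
and the integrand here is exactly the target integrand, so $I = - \frac{3 \sqrt{\pi}}{4 a^{\frac{5}{2}}}$.

Setting $a = \frac{1}{2}$:
$$I = - 3 \sqrt{2} \sqrt{\pi}.$$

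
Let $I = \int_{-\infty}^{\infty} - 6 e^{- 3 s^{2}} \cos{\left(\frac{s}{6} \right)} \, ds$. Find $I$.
$- \frac{2 \sqrt{3} \sqrt{\pi}}{e^{\frac{1}{432}}}$

Let $b$ denote the cosine frequency and define $I(b) = \int_{-\infty}^{\infty} - 6 e^{- 3 s^{2}} \cos{\left(b s \right)} \, ds$.

Differentiating under the integral sign,
$$I'(b) = \int_{-\infty}^{\infty} 6 s e^{- 3 s^{2}} \sin{\left(b s \right)} \, ds.$$

Integrate $\int_{-\infty}^{\infty} s \sin(b s)\, e^{- 3 s^{2}}\, ds$ by parts with $u = \sin(b s)$ and $dv = s\, e^{- 3 s^{2}}\, ds$, giving $v = - \frac{e^{- 3 s^{2}}}{6}$. The boundary term vanishes and
$$\int_{-\infty}^{\infty} s \sin(b s)\, e^{- 3 s^{2}}\, ds = \frac{b}{6} \int_{-\infty}^{\infty} \cos(b s)\, e^{- 3 s^{2}}\, ds,$$
so $I'(b) = - \frac{b}{6}\, I(b)$.

This is a separable first-order ODE; solving with the initial condition $I(0) = \int_{-\infty}^{\infty} - 6 e^{- 3 s^{2}}\,ds = - 2 \sqrt{3} \sqrt{\pi}$ gives
$$I(b) = - 2 \sqrt{3} \sqrt{\pi} e^{- \frac{b^{2}}{12}}.$$

Setting $b = \frac{1}{6}$:
$$I = - \frac{2 \sqrt{3} \sqrt{\pi}}{e^{\frac{1}{432}}}.$$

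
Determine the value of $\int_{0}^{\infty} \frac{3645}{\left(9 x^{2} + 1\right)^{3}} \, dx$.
$\frac{3645 \pi}{16}$

Begin with the known result
$$J(a) = \int_{0}^{\infty} \frac{5}{a^{2} + x^{2}} \, dx = \frac{5 \pi}{2 a}.$$

Differentiating under the integral sign with respect to $a$,
$$\frac{dJ}{da} = \int_{0}^{\infty} - \frac{10 a}{\left(a^{2} + x^{2}\right)^{2}} \, dx = - \frac{5 \pi}{2 a^{2}},$$
so $\int_{0}^{\infty} \frac{5}{\left(a^{2} + x^{2}\right)^{2}} \, dx = \frac{5 \pi}{4 a^{3}}$.

Repeating — each differentiation of $1/(x^2+a^2)^j$ produces $-2ja/(x^2+a^2)^{j+1}$ — and dividing through by $-2ja$ at each step yields, after $2$ differentiations in total,
$$\int_{0}^{\infty} \frac{5}{\left(a^{2} + x^{2}\right)^{3}} \, dx = \frac{15 \pi}{16 a^{5}}.$$

Setting $a = \frac{1}{3}$:
$$I = \frac{3645 \pi}{16}.$$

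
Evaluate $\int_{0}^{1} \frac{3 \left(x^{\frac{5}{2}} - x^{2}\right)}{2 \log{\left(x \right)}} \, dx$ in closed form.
$- \log{\left(\frac{6 \sqrt{42}}{49} \right)}$

Replace the exponent $2$ by a parameter $a$: let $I(a) = \int_{0}^{1} \frac{3 \left(x^{\frac{5}{2}} - x^{a}\right)}{2 \log{\left(x \right)}} \, dx$.

Since $\dfrac{\partial}{\partial a}\,x^{a} = x^{a} \ln x$, the $\ln x$ in the denominator cancels and
$$\frac{dI}{da} = \int_{0}^{1} - \frac{3}{2} x^{a} \, dx = - \frac{3}{2} \left[\frac{x^{a+1}}{a+1}\right]_0^1 = - \frac{3}{2 a + 2}.$$

Integrating with respect to $a$ gives $I(a) = - \log{\left(\frac{2 \sqrt{14} \left(a + 1\right)^{\frac{3}{2}}}{49} \right)} + C$.

At $a = \frac{5}{2}$ the integrand is identically $0$, so $I(\frac{5}{2}) = 0$. The closed form gives $0$, hence $C = 0$.

Setting $a = 2$:
$$I = - \log{\left(\frac{6 \sqrt{42}}{49} \right)}.$$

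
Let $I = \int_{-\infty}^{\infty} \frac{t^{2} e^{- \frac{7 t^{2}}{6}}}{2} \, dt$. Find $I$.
$\frac{3 \sqrt{42} \sqrt{\pi}}{98}$

Start from the elementary integral
$$J(a) = \int_{-\infty}^{\infty} \frac{e^{- a t^{2}}}{2} \, dt = \frac{\sqrt{\pi}}{2 \sqrt{a}}.$$

Differentiating under the integral sign brings down a factor of $(-t^2)$:
$$\frac{dJ}{da} = \int_{-\infty}^{\infty} - \frac{t^{2} e^{- a t^{2}}}{2} \, dt = - \frac{\sqrt{\pi}}{4 a^{\frac{3}{2}}}.$$

The integral on the left is $-I$, so $I = \frac{\sqrt{\pi}}{4 a^{\frac{3}{2}}}$.

Setting $a = \frac{7}{6}$:
$$I = \frac{3 \sqrt{42} \sqrt{\pi}}{98}.$$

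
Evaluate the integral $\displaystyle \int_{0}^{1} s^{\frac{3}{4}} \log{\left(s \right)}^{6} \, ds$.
$\frac{11796480}{823543}$

Start from the elementary integral
$$J(a) = \int_{0}^{1} s^{a} \, ds = \frac{1}{a + 1}.$$

Differentiating under the integral sign brings down a factor of $\ln s$:
$$\frac{dJ}{da} = \int_{0}^{1} s^{a} \log{\left(s \right)} \, ds = - \frac{1}{\left(a + 1\right)^{2}}.$$

Repeating $6$ times in total — each differentiation brings down another $\ln s$ — gives
$$\frac{d^{6}J}{da^{6}} = \int_{0}^{1} s^{a} \log{\left(s \right)}^{6} \, ds = \frac{720}{\left(a + 1\right)^{7}},$$
and the integrand here is exactly the target integrand, so $I = \frac{720}{\left(a + 1\right)^{7}}$.

Setting $a = \frac{3}{4}$:
$$I = \frac{11796480}{823543}.$$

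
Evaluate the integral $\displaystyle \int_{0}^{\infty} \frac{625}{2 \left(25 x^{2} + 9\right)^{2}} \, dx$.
$\frac{125 \pi}{216}$

Begin with the known result
$$J(a) = \int_{0}^{\infty} \frac{1}{2 \left(a^{2} + x^{2}\right)} \, dx = \frac{\pi}{4 a}.$$

Differentiating under the integral sign with respect to $a$,
$$\frac{dJ}{da} = \int_{0}^{\infty} - \frac{a}{\left(a^{2} + x^{2}\right)^{2}} \, dx = - \frac{\pi}{4 a^{2}},$$
so $\int_{0}^{\infty} \frac{1}{2 \left(a^{2} + x^{2}\right)^{2}} \, dx = \frac{\pi}{8 a^{3}}$.

Setting $a = \frac{3}{5}$:
$$I = \frac{125 \pi}{216}.$$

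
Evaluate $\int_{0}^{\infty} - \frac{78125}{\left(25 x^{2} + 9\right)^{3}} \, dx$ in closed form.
$- \frac{15625 \pi}{1296}$

Start from the standard arctangent integral
$$J(a) = \int_{0}^{\infty} - \frac{5}{a^{2} + x^{2}} \, dx = - \frac{5 \pi}{2 a}.$$

Differentiating under the integral sign with respect to $a$,
$$\frac{dJ}{da} = \int_{0}^{\infty} \frac{10 a}{\left(a^{2} + x^{2}\right)^{2}} \, dx = \frac{5 \pi}{2 a^{2}},$$
so $\int_{0}^{\infty} - \frac{5}{\left(a^{2} + x^{2}\right)^{2}} \, dx = - \frac{5 \pi}{4 a^{3}}$.

Repeating — each differentiation of $1/(x^2+a^2)^j$ produces $-2ja/(x^2+a^2)^{j+1}$ — and dividing through by $-2ja$ at each step yields, after $2$ differentiations in total,
$$\int_{0}^{\infty} - \frac{5}{\left(a^{2} + x^{2}\right)^{3}} \, dx = - \frac{15 \pi}{16 a^{5}}.$$

Setting $a = \frac{3}{5}$:
$$I = - \frac{15625 \pi}{1296}.$$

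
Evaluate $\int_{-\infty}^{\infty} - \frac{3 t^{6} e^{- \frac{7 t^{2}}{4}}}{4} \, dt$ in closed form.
$- \frac{180 \sqrt{7} \sqrt{\pi}}{2401}$

Start from the elementary integral
$$J(a) = \int_{-\infty}^{\infty} - \frac{3 e^{- a t^{2}}}{4} \, dt = - \frac{3 \sqrt{\pi}}{4 \sqrt{a}}.$$

Differentiating under the integral sign brings down a factor of $(-t^2)$:
$$\frac{dJ}{da} = \int_{-\infty}^{\infty} \frac{3 t^{2} e^{- a t^{2}}}{4} \, dt = \frac{3 \sqrt{\pi}}{8 a^{\frac{3}{2}}}.$$

Repeating $3$ times in total — each differentiation brings down another $(-t^2)$ — gives
$$\frac{d^{3}J}{da^{3}} = \int_{-\infty}^{\infty} \frac{3 t^{6} e^{- a t^{2}}}{4} \, dt = \frac{45 \sqrt{\pi}}{32 a^{\frac{7}{2}}},$$
and the integrand here is $(-1)^{3}$ times the target integrand, so $I = (-1)^{3}\,\frac{d^{3}J}{da^{3}} = - \frac{45 \sqrt{\pi}}{32 a^{\frac{7}{2}}}$.

Setting $a = \frac{7}{4}$:
$$I = - \frac{180 \sqrt{7} \sqrt{\pi}}{2401}.$$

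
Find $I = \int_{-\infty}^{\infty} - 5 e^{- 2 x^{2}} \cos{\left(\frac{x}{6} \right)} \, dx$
$- \frac{5 \sqrt{2} \sqrt{\pi}}{2 e^{\frac{1}{288}}}$

Let $b$ denote the cosine frequency and define $I(b) = \int_{-\infty}^{\infty} - 5 e^{- 2 x^{2}} \cos{\left(b x \right)} \, dx$.

Differentiating under the integral sign,
$$I'(b) = \int_{-\infty}^{\infty} 5 x e^{- 2 x^{2}} \sin{\left(b x \right)} \, dx.$$

Integrate $\int_{-\infty}^{\infty} x \sin(b x)\, e^{- 2 x^{2}}\, dx$ by parts with $u = \sin(b x)$ and $dv = x\, e^{- 2 x^{2}}\, dx$, giving $v = - \frac{e^{- 2 x^{2}}}{4}$. The boundary term vanishes and
$$\int_{-\infty}^{\infty} x \sin(b x)\, e^{- 2 x^{2}}\, dx = \frac{b}{4} \int_{-\infty}^{\infty} \cos(b x)\, e^{- 2 x^{2}}\, dx,$$
so $I'(b) = - \frac{b}{4}\, I(b)$.

This is a separable first-order ODE; solving with the initial condition $I(0) = \int_{-\infty}^{\infty} - 5 e^{- 2 x^{2}}\,dx = - \frac{5 \sqrt{2} \sqrt{\pi}}{2}$ gives
$$I(b) = - \frac{5 \sqrt{2} \sqrt{\pi} e^{- \frac{b^{2}}{8}}}{2}.$$

Setting $b = \frac{1}{6}$:
$$I = - \frac{5 \sqrt{2} \sqrt{\pi}}{2 e^{\frac{1}{288}}}.$$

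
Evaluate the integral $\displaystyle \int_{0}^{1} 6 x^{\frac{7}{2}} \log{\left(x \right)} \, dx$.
$- \frac{8}{27}$

Begin with the known integral
$$J(a) = \int_{0}^{1} 6 x^{a} \, dx = \frac{6}{a + 1}.$$

Differentiating under the integral sign brings down a factor of $\ln x$:
$$\frac{dJ}{da} = \int_{0}^{1} 6 x^{a} \log{\left(x \right)} \, dx = - \frac{6}{\left(a + 1\right)^{2}}.$$

The integral on the left is $I$, so $I = - \frac{6}{\left(a + 1\right)^{2}}$.

Setting $a = \frac{7}{2}$:
$$I = - \frac{8}{27}.$$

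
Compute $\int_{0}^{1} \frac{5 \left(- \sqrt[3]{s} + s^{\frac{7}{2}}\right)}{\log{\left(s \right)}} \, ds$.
$- \log{\left(\frac{32768}{14348907} \right)}$

Consider the one-parameter family: let $I(a) = \int_{0}^{1} \frac{5 \left(s^{\frac{7}{2}} - s^{a}\right)}{\log{\left(s \right)}} \, ds$.

Since $\dfrac{\partial}{\partial a}\,s^{a} = s^{a} \ln s$, the $\ln s$ in the denominator cancels and
$$\frac{dI}{da} = \int_{0}^{1} -5 s^{a} \, ds = -5 \left[\frac{s^{a+1}}{a+1}\right]_0^1 = - \frac{5}{a + 1}.$$

Integrating with respect to $a$ gives $I(a) = - \log{\left(\frac{32 \left(a + 1\right)^{5}}{59049} \right)} + C$.

At $a = \frac{7}{2}$ the integrand is identically $0$, so $I(\frac{7}{2}) = 0$. The closed form gives $0$, hence $C = 0$.

Setting $a = \frac{1}{3}$:
$$I = - \log{\left(\frac{32768}{14348907} \right)}.$$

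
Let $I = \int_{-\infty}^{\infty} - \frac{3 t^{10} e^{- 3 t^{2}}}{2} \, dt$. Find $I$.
$- \frac{35 \sqrt{3} \sqrt{\pi}}{576}$

Consider the simpler parametrised integral
$$J(a) = \int_{-\infty}^{\infty} - \frac{3 e^{- a t^{2}}}{2} \, dt = - \frac{3 \sqrt{\pi}}{2 \sqrt{a}}.$$

Differentiating under the integral sign brings down a factor of $(-t^2)$:
$$\frac{dJ}{da} = \int_{-\infty}^{\infty} \frac{3 t^{2} e^{- a t^{2}}}{2} \, dt = \frac{3 \sqrt{\pi}}{4 a^{\frac{3}{2}}}.$$

Repeating $5$ times in total — each differentiation brings down another $(-t^2)$ — gives
$$\frac{d^{5}J}{da^{5}} = \int_{-\infty}^{\infty} \frac{3 t^{10} e^{- a t^{2}}}{2} \, dt = \frac{2835 \sqrt{\pi}}{64 a^{\frac{11}{2}}},$$
and the integrand here is $(-1)^{5}$ times the target integrand, so $I = (-1)^{5}\,\frac{d^{5}J}{da^{5}} = - \frac{2835 \sqrt{\pi}}{64 a^{\frac{11}{2}}}$.

Setting $a = 3$:
$$I = - \frac{35 \sqrt{3} \sqrt{\pi}}{576}.$$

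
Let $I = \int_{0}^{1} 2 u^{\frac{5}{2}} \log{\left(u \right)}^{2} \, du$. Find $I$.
$\frac{32}{343}$

Start from the elementary integral
$$J(a) = \int_{0}^{1} 2 u^{a} \, du = \frac{2}{a + 1}.$$

Differentiating under the integral sign brings down a factor of $\ln u$:
$$\frac{dJ}{da} = \int_{0}^{1} 2 u^{a} \log{\left(u \right)} \, du = - \frac{2}{\left(a + 1\right)^{2}}.$$

Repeating twice in total — each differentiation brings down another $\ln u$ — gives
$$\frac{d^{2}J}{da^{2}} = \int_{0}^{1} 2 u^{a} \log{\left(u \right)}^{2} \, du = \frac{4}{\left(a + 1\right)^{3}},$$
and the integrand here is exactly the target integrand, so $I = \frac{4}{\left(a + 1\right)^{3}}$.

Setting $a = \frac{5}{2}$:
$$I = \frac{32}{343}.$$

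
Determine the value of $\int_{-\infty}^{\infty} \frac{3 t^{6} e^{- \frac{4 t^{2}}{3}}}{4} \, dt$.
$\frac{1215 \sqrt{3} \sqrt{\pi}}{4096}$

Consider the simpler parametrised integral
$$J(a) = \int_{-\infty}^{\infty} \frac{3 e^{- a t^{2}}}{4} \, dt = \frac{3 \sqrt{\pi}}{4 \sqrt{a}}.$$

Differentiating under the integral sign brings down a factor of $(-t^2)$:
$$\frac{dJ}{da} = \int_{-\infty}^{\infty} - \frac{3 t^{2} e^{- a t^{2}}}{4} \, dt = - \frac{3 \sqrt{\pi}}{8 a^{\frac{3}{2}}}.$$

Repeating $3$ times in total — each differentiation brings down another $(-t^2)$ — gives
$$\frac{d^{3}J}{da^{3}} = \int_{-\infty}^{\infty} - \frac{3 t^{6} e^{- a t^{2}}}{4} \, dt = - \frac{45 \sqrt{\pi}}{32 a^{\frac{7}{2}}},$$
and the integrand here is $(-1)^{3}$ times the target integrand, so $I = (-1)^{3}\,\frac{d^{3}J}{da^{3}} = \frac{45 \sqrt{\pi}}{32 a^{\frac{7}{2}}}$.

Setting $a = \frac{4}{3}$:
$$I = \frac{1215 \sqrt{3} \sqrt{\pi}}{4096}.$$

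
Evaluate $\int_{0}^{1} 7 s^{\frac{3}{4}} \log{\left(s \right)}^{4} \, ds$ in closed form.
$\frac{24576}{2401}$

Begin with the known integral
$$J(a) = \int_{0}^{1} 7 s^{a} \, ds = \frac{7}{a + 1}.$$

Differentiating under the integral sign brings down a factor of $\ln s$:
$$\frac{dJ}{da} = \int_{0}^{1} 7 s^{a} \log{\left(s \right)} \, ds = - \frac{7}{\left(a + 1\right)^{2}}.$$

Repeating $4$ times in total — each differentiation brings down another $\ln s$ — gives
$$\frac{d^{4}J}{da^{4}} = \int_{0}^{1} 7 s^{a} \log{\left(s \right)}^{4} \, ds = \frac{168}{\left(a + 1\right)^{5}},$$
and the integrand here is exactly the target integrand, so $I = \frac{168}{\left(a + 1\right)^{5}}$.

Setting $a = \frac{3}{4}$:
$$I = \frac{24576}{2401}.$$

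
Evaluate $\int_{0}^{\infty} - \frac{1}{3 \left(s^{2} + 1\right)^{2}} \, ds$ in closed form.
$- \frac{\pi}{12}$

Start from the standard arctangent integral
$$J(a) = \int_{0}^{\infty} - \frac{1}{3 \left(a^{2} + s^{2}\right)} \, ds = - \frac{\pi}{6 a}.$$

Differentiating under the integral sign with respect to $a$,
$$\frac{dJ}{da} = \int_{0}^{\infty} \frac{2 a}{3 \left(a^{2} + s^{2}\right)^{2}} \, ds = \frac{\pi}{6 a^{2}},$$
so $\int_{0}^{\infty} - \frac{1}{3 \left(a^{2} + s^{2}\right)^{2}} \, ds = - \frac{\pi}{12 a^{3}}$.

Setting $a = 1$:
$$I = - \frac{\pi}{12}.$$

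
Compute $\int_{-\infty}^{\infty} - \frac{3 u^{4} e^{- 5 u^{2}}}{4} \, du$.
$- \frac{9 \sqrt{5} \sqrt{\pi}}{2000}$

Begin with the known integral
$$J(a) = \int_{-\infty}^{\infty} - \frac{3 e^{- a u^{2}}}{4} \, du = - \frac{3 \sqrt{\pi}}{4 \sqrt{a}}.$$

Differentiating under the integral sign brings down a factor of $(-u^2)$:
$$\frac{dJ}{da} = \int_{-\infty}^{\infty} \frac{3 u^{2} e^{- a u^{2}}}{4} \, du = \frac{3 \sqrt{\pi}}{8 a^{\frac{3}{2}}}.$$

Repeating twice in total — each differentiation brings down another $(-u^2)$ — gives
$$\frac{d^{2}J}{da^{2}} = \int_{-\infty}^{\infty} - \frac{3 u^{4} e^{- a u^{2}}}{4} \, du = - \frac{9 \sqrt{\pi}}{16 a^{\frac{5}{2}}},$$
and the integrand here is exactly the target integrand, so $I = - \frac{9 \sqrt{\pi}}{16 a^{\frac{5}{2}}}$.

Setting $a = 5$:
$$I = - \frac{9 \sqrt{5} \sqrt{\pi}}{2000}.$$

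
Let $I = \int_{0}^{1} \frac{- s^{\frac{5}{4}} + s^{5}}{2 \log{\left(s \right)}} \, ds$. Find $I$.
$\log{\left(\frac{2 \sqrt{6}}{3} \right)}$

Introduce a parameter $a$ in the exponent: let $I(a) = \int_{0}^{1} \frac{s^{5} - s^{a}}{2 \log{\left(s \right)}} \, ds$.

Since $\dfrac{\partial}{\partial a}\,s^{a} = s^{a} \ln s$, the $\ln s$ in the denominator cancels and
$$\frac{dI}{da} = \int_{0}^{1} - \frac{1}{2} s^{a} \, ds = - \frac{1}{2} \left[\frac{s^{a+1}}{a+1}\right]_0^1 = - \frac{1}{2 a + 2}.$$

Integrating with respect to $a$ gives $I(a) = - \frac{\log{\left(a + 1 \right)}}{2} + \frac{\log{\left(6 \right)}}{2} + C$.

At $a = 5$ the integrand is identically $0$, so $I(5) = 0$. The closed form gives $0$, hence $C = 0$.

Setting $a = \frac{5}{4}$:
$$I = \log{\left(\frac{2 \sqrt{6}}{3} \right)}.$$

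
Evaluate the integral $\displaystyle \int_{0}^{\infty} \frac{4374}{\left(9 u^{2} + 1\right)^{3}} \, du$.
$\frac{2187 \pi}{8}$

Start from the standard arctangent integral
$$J(a) = \int_{0}^{\infty} \frac{6}{a^{2} + u^{2}} \, du = \frac{3 \pi}{a}.$$

Differentiating under the integral sign with respect to $a$,
$$\frac{dJ}{da} = \int_{0}^{\infty} - \frac{12 a}{\left(a^{2} + u^{2}\right)^{2}} \, du = - \frac{3 \pi}{a^{2}},$$
so $\int_{0}^{\infty} \frac{6}{\left(a^{2} + u^{2}\right)^{2}} \, du = \frac{3 \pi}{2 a^{3}}$.

Repeating — each differentiation of $1/(u^2+a^2)^j$ produces $-2ja/(u^2+a^2)^{j+1}$ — and dividing through by $-2ja$ at each step yields, after $2$ differentiations in total,
$$\int_{0}^{\infty} \frac{6}{\left(a^{2} + u^{2}\right)^{3}} \, du = \frac{9 \pi}{8 a^{5}}.$$

Setting $a = \frac{1}{3}$:
$$I = \frac{2187 \pi}{8}.$$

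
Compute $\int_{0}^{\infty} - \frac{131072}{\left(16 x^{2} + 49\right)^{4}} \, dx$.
$- \frac{5120 \pi}{823543}$

Begin with the known result
$$J(a) = \int_{0}^{\infty} - \frac{2}{a^{2} + x^{2}} \, dx = - \frac{\pi}{a}.$$

Differentiating under the integral sign with respect to $a$,
$$\frac{dJ}{da} = \int_{0}^{\infty} \frac{4 a}{\left(a^{2} + x^{2}\right)^{2}} \, dx = \frac{\pi}{a^{2}},$$
so $\int_{0}^{\infty} - \frac{2}{\left(a^{2} + x^{2}\right)^{2}} \, dx = - \frac{\pi}{2 a^{3}}$.

Repeating — each differentiation of $1/(x^2+a^2)^j$ produces $-2ja/(x^2+a^2)^{j+1}$ — and dividing through by $-2ja$ at each step yields, after $3$ differentiations in total,
$$\int_{0}^{\infty} - \frac{2}{\left(a^{2} + x^{2}\right)^{4}} \, dx = - \frac{5 \pi}{16 a^{7}}.$$

Setting $a = \frac{7}{4}$:
$$I = - \frac{5120 \pi}{823543}.$$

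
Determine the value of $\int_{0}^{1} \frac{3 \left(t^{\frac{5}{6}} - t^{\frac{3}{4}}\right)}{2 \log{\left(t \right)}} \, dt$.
$- \log{\left(\frac{21 \sqrt{462}}{484} \right)}$

Consider the one-parameter family: let $I(a) = \int_{0}^{1} \frac{3 \left(t^{\frac{5}{6}} - t^{a}\right)}{2 \log{\left(t \right)}} \, dt$.

Since $\dfrac{\partial}{\partial a}\,t^{a} = t^{a} \ln t$, the $\ln t$ in the denominator cancels and
$$\frac{dI}{da} = \int_{0}^{1} - \frac{3}{2} t^{a} \, dt = - \frac{3}{2} \left[\frac{t^{a+1}}{a+1}\right]_0^1 = - \frac{3}{2 a + 2}.$$

Integrating with respect to $a$ gives $I(a) = - \log{\left(\frac{6 \sqrt{66} \left(a + 1\right)^{\frac{3}{2}}}{121} \right)} + C$.

At $a = \frac{5}{6}$ the integrand is identically $0$, so $I(\frac{5}{6}) = 0$. The closed form gives $0$, hence $C = 0$.

Setting $a = \frac{3}{4}$:
$$I = - \log{\left(\frac{21 \sqrt{462}}{484} \right)}.$$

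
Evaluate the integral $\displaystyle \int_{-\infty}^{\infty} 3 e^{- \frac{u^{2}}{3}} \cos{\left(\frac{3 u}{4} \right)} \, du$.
$\frac{3 \sqrt{3} \sqrt{\pi}}{e^{\frac{27}{64}}}$

Define $I(b) = \int_{-\infty}^{\infty} 3 e^{- \frac{u^{2}}{3}} \cos{\left(b u \right)} \, du$.

Differentiating under the integral sign,
$$I'(b) = \int_{-\infty}^{\infty} - 3 u e^{- \frac{u^{2}}{3}} \sin{\left(b u \right)} \, du.$$

Integrate $\int_{-\infty}^{\infty} u \sin(b u)\, e^{- \frac{u^{2}}{3}}\, du$ by parts with $w = \sin(b u)$ and $dv = u\, e^{- \frac{u^{2}}{3}}\, du$, giving $v = - \frac{3 e^{- \frac{u^{2}}{3}}}{2}$. The boundary term vanishes and
$$\int_{-\infty}^{\infty} u \sin(b u)\, e^{- \frac{u^{2}}{3}}\, du = \frac{3 b}{2} \int_{-\infty}^{\infty} \cos(b u)\, e^{- \frac{u^{2}}{3}}\, du,$$
so $I'(b) = - \frac{3 b}{2}\, I(b)$.

This is a separable first-order ODE; solving with the initial condition $I(0) = \int_{-\infty}^{\infty} 3 e^{- \frac{u^{2}}{3}}\,du = 3 \sqrt{3} \sqrt{\pi}$ gives
$$I(b) = 3 \sqrt{3} \sqrt{\pi} e^{- \frac{3 b^{2}}{4}}.$$

Setting $b = \frac{3}{4}$:
$$I = \frac{3 \sqrt{3} \sqrt{\pi}}{e^{\frac{27}{64}}}.$$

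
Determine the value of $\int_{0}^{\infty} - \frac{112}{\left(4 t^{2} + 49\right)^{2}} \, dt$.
$- \frac{2 \pi}{49}$

Recall the elementary integral
$$J(a) = \int_{0}^{\infty} - \frac{7}{a^{2} + t^{2}} \, dt = - \frac{7 \pi}{2 a}.$$

Differentiating under the integral sign with respect to $a$,
$$\frac{dJ}{da} = \int_{0}^{\infty} \frac{14 a}{\left(a^{2} + t^{2}\right)^{2}} \, dt = \frac{7 \pi}{2 a^{2}},$$
so $\int_{0}^{\infty} - \frac{7}{\left(a^{2} + t^{2}\right)^{2}} \, dt = - \frac{7 \pi}{4 a^{3}}$.

Setting $a = \frac{7}{2}$:
$$I = - \frac{2 \pi}{49}.$$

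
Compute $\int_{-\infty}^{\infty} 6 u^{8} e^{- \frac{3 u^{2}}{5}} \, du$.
$\frac{21875 \sqrt{15} \sqrt{\pi}}{216}$

Start from the elementary integral
$$J(a) = \int_{-\infty}^{\infty} 6 e^{- a u^{2}} \, du = \frac{6 \sqrt{\pi}}{\sqrt{a}}.$$

Differentiating under the integral sign brings down a factor of $(-u^2)$:
$$\frac{dJ}{da} = \int_{-\infty}^{\infty} - 6 u^{2} e^{- a u^{2}} \, du = - \frac{3 \sqrt{\pi}}{a^{\frac{3}{2}}}.$$

Repeating $4$ times in total — each differentiation brings down another $(-u^2)$ — gives
$$\frac{d^{4}J}{da^{4}} = \int_{-\infty}^{\infty} 6 u^{8} e^{- a u^{2}} \, du = \frac{315 \sqrt{\pi}}{8 a^{\frac{9}{2}}},$$
and the integrand here is exactly the target integrand, so $I = \frac{315 \sqrt{\pi}}{8 a^{\frac{9}{2}}}$.

Setting $a = \frac{3}{5}$:
$$I = \frac{21875 \sqrt{15} \sqrt{\pi}}{216}.$$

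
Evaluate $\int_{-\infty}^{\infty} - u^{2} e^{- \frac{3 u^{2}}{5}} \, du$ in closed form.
$- \frac{5 \sqrt{15} \sqrt{\pi}}{18}$

Consider the simpler parametrised integral
$$J(a) = \int_{-\infty}^{\infty} - e^{- a u^{2}} \, du = - \frac{\sqrt{\pi}}{\sqrt{a}}.$$

Differentiating under the integral sign brings down a factor of $(-u^2)$:
$$\frac{dJ}{da} = \int_{-\infty}^{\infty} u^{2} e^{- a u^{2}} \, du = \frac{\sqrt{\pi}}{2 a^{\frac{3}{2}}}.$$

The integral on the left is $-I$, so $I = - \frac{\sqrt{\pi}}{2 a^{\frac{3}{2}}}$.

Setting $a = \frac{3}{5}$:
$$I = - \frac{5 \sqrt{15} \sqrt{\pi}}{18}.$$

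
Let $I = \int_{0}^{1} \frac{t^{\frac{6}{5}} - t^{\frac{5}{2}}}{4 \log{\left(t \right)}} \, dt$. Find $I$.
$- \frac{\log{\left(35 \right)}}{4} + \frac{\log{\left(22 \right)}}{4}$

Consider the one-parameter family: let $I(a) = \int_{0}^{1} \frac{t^{\frac{6}{5}} - t^{a}}{4 \log{\left(t \right)}} \, dt$.

Since $\dfrac{\partial}{\partial a}\,t^{a} = t^{a} \ln t$, the $\ln t$ in the denominator cancels and
$$\frac{dI}{da} = \int_{0}^{1} - \frac{1}{4} t^{a} \, dt = - \frac{1}{4} \left[\frac{t^{a+1}}{a+1}\right]_0^1 = - \frac{1}{4 a + 4}.$$

Integrating with respect to $a$ gives $I(a) = - \frac{\log{\left(a + 1 \right)}}{4} - \frac{\log{\left(5 \right)}}{4} + \frac{\log{\left(11 \right)}}{4} + C$.

At $a = \frac{6}{5}$ the integrand is identically $0$, so $I(\frac{6}{5}) = 0$. The closed form gives $0$, hence $C = 0$.

Setting $a = \frac{5}{2}$:
$$I = - \frac{\log{\left(35 \right)}}{4} + \frac{\log{\left(22 \right)}}{4}.$$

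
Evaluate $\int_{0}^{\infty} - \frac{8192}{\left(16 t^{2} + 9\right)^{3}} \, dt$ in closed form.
$- \frac{128 \pi}{81}$

Start from the standard arctangent integral
$$J(a) = \int_{0}^{\infty} - \frac{2}{a^{2} + t^{2}} \, dt = - \frac{\pi}{a}.$$

Differentiating under the integral sign with respect to $a$,
$$\frac{dJ}{da} = \int_{0}^{\infty} \frac{4 a}{\left(a^{2} + t^{2}\right)^{2}} \, dt = \frac{\pi}{a^{2}},$$
so $\int_{0}^{\infty} - \frac{2}{\left(a^{2} + t^{2}\right)^{2}} \, dt = - \frac{\pi}{2 a^{3}}$.

Repeating — each differentiation of $1/(t^2+a^2)^j$ produces $-2ja/(t^2+a^2)^{j+1}$ — and dividing through by $-2ja$ at each step yields, after $2$ differentiations in total,
$$\int_{0}^{\infty} - \frac{2}{\left(a^{2} + t^{2}\right)^{3}} \, dt = - \frac{3 \pi}{8 a^{5}}.$$

Setting $a = \frac{3}{4}$:
$$I = - \frac{128 \pi}{81}.$$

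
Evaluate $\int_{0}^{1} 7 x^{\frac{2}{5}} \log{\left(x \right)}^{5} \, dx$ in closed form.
$- \frac{1875000}{16807}$

Start from the elementary integral
$$J(a) = \int_{0}^{1} 7 x^{a} \, dx = \frac{7}{a + 1}.$$

Differentiating under the integral sign brings down a factor of $\ln x$:
$$\frac{dJ}{da} = \int_{0}^{1} 7 x^{a} \log{\left(x \right)} \, dx = - \frac{7}{\left(a + 1\right)^{2}}.$$

Repeating $5$ times in total — each differentiation brings down another $\ln x$ — gives
$$\frac{d^{5}J}{da^{5}} = \int_{0}^{1} 7 x^{a} \log{\left(x \right)}^{5} \, dx = - \frac{840}{\left(a + 1\right)^{6}},$$
and the integrand here is exactly the target integrand, so $I = - \frac{840}{\left(a + 1\right)^{6}}$.

Setting $a = \frac{2}{5}$:
$$I = - \frac{1875000}{16807}.$$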